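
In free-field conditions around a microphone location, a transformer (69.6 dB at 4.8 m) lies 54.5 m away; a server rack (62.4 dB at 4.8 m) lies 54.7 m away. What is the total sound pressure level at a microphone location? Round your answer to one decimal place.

Propagate each source to the receiver with L = L_ref − 20·log₁₀(r/r_ref), then add intensities.
transformer: 69.6 − 20·log₁₀(54.5/4.8) = 69.6 − 21.10 = 48.50 dB.
server rack: 62.4 − 20·log₁₀(54.7/4.8) = 62.4 − 21.13 = 41.27 dB.
Σ 10^(L/10) = 8.413e+04 → L_total = 10·log₁₀(8.413e+04) = 49.25 dB.

49.2 dB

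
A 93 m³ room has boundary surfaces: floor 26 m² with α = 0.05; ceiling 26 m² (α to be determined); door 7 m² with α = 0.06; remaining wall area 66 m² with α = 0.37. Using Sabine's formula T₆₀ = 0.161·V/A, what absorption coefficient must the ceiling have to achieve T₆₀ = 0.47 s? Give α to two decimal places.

A = 0.161·V/T₆₀ = 0.161·93/0.47 = 31.86 m² sabins.
Absorption from the other surfaces = 26·0.05 + 7·0.06 + 66·0.37 = 26.14 m², so the ceiling must supply 5.72 m² over 26 m².
α = 5.72/26 = 0.220.

0.22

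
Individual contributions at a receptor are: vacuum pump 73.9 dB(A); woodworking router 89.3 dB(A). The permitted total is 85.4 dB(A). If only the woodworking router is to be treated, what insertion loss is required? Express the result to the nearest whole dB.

4 dB

The untreated sources together contribute 10^(73.9/10) = 2.455e+07, i.e. 73.90 dB(A).
The limit corresponds to 10^(85.4/10) = 3.467e+08; subtracting the fixed part leaves 3.222e+08 for the woodworking router, i.e. 85.08 dB(A).
So the woodworking router must be reduced from 89.3 to 85.08 dB(A): IL = 4.22 dB.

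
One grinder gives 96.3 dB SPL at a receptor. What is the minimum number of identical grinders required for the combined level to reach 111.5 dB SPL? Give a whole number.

N identical sources give L₁ + 10·log₁₀ N, so require 10·log₁₀ N ≥ 111.5 − 96.3 = 15.2 dB.
N ≥ 10^(15.2/10) = 33.113, so N = 34.

34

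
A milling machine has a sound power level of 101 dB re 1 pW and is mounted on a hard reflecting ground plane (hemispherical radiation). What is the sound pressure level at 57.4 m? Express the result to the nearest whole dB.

L_p = L_w − 10·log₁₀(2π·r²) with r = 57.4 m.
2π·r² = 2.07e+04 m², 10·log₁₀ of that is 43.160 dB.
L_p = 101 − 43.160 = 57.84 dB.

58 dB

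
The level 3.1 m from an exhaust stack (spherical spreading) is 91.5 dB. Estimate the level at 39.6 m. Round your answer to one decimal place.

69.4 dB

Point-source attenuation: ΔL = 20·log₁₀(r₂/r₁) = 20·log₁₀(39.6/3.1) = 22.127 dB.
L₂ = 91.5 − 20·log₁₀(39.6/3.1) = 91.5 − 22.127 = 69.37 dB.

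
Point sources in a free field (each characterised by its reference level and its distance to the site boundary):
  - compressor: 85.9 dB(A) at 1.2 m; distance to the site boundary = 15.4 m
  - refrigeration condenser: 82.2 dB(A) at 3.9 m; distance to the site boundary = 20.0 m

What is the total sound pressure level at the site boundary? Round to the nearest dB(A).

Apply inverse-square spreading to bring every level to the receiver, then sum 10^(L/10).
compressor: 85.9 − 20·log₁₀(15.4/1.2) = 85.9 − 22.17 = 63.73 dB(A).
refrigeration condenser: 82.2 − 20·log₁₀(20.0/3.9) = 82.2 − 14.20 = 68.00 dB(A).
Σ 10^(L/10) = 8.673e+06 → L_total = 10·log₁₀(8.673e+06) = 69.38 dB(A).

69 dB(A)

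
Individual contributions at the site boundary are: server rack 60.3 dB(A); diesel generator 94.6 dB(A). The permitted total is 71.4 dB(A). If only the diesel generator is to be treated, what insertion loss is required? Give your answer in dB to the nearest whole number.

The untreated sources together contribute 10^(60.3/10) = 1.072e+06, i.e. 60.30 dB(A).
The limit corresponds to 10^(71.4/10) = 1.380e+07; subtracting the fixed part leaves 1.273e+07 for the diesel generator, i.e. 71.05 dB(A).
So the diesel generator must be reduced from 94.6 to 71.05 dB(A): IL = 23.55 dB.

24 dB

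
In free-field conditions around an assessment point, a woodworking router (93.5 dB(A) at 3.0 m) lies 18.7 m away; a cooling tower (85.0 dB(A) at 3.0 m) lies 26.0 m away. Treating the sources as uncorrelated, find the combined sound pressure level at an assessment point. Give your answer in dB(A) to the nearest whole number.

First find each source's level at the receiver (point-source: −20·log₁₀(r/r_ref)), then combine on an intensity basis.
woodworking router: 93.5 − 20·log₁₀(18.7/3.0) = 93.5 − 15.89 = 77.61 dB(A).
cooling tower: 85.0 − 20·log₁₀(26.0/3.0) = 85.0 − 18.76 = 66.24 dB(A).
Σ 10^(L/10) = 6.183e+07 → L_total = 10·log₁₀(6.183e+07) = 77.91 dB(A).

78 dB(A)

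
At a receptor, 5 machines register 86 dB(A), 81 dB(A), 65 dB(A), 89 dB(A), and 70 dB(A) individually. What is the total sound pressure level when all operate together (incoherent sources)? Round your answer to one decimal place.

For uncorrelated sources the intensities add, so convert each level to linear form, sum, and take 10·log₁₀ of the total.
Σ 10^(L/10) = 10^(86/10) + 10^(81/10) + 10^(65/10) + 10^(89/10) + 10^(70/10) = 1.331e+09.
L_total = 10·log₁₀(1.331e+09) = 91.24 dB(A).

91.2 dB(A)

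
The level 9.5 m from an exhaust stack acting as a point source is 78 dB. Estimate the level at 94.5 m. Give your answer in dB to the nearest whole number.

58 dB

Point-source attenuation: ΔL = 20·log₁₀(r₂/r₁) = 20·log₁₀(94.5/9.5) = 19.954 dB.
L₂ = 78 − 20·log₁₀(94.5/9.5) = 78 − 19.954 = 58.05 dB.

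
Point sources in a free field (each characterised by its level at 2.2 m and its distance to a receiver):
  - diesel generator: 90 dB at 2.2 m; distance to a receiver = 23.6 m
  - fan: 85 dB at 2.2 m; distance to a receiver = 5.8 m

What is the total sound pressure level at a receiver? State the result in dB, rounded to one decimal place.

First find each source's level at the receiver (point-source: −20·log₁₀(r/r_ref)), then combine on an intensity basis.
diesel generator: 90 − 20·log₁₀(23.6/2.2) = 90 − 20.61 = 69.39 dB.
fan: 85 − 20·log₁₀(5.8/2.2) = 85 − 8.42 = 76.58 dB.
Σ 10^(L/10) = 5.419e+07 → L_total = 10·log₁₀(5.419e+07) = 77.34 dB.

77.3 dB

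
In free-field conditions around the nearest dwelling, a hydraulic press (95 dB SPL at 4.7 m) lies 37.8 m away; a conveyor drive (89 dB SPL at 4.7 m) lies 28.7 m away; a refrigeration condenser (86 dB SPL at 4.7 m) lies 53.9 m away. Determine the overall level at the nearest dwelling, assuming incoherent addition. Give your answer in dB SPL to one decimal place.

78.6 dB SPL

Apply inverse-square spreading to bring every level to the receiver, then sum 10^(L/10).
hydraulic press: 95 − 20·log₁₀(37.8/4.7) = 95 − 18.11 = 76.89 dB SPL.
conveyor drive: 89 − 20·log₁₀(28.7/4.7) = 89 − 15.72 = 73.28 dB SPL.
refrigeration condenser: 86 − 20·log₁₀(53.9/4.7) = 86 − 21.19 = 64.81 dB SPL.
Σ 10^(L/10) = 7.322e+07 → L_total = 10·log₁₀(7.322e+07) = 78.65 dB SPL.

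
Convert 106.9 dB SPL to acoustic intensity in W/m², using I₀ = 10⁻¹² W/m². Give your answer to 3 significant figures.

L = 10·log₁₀(I/I₀) ⇒ I = I₀·10^(L/10) = 10⁻¹² × 10^10.69.

0.0490 W/m²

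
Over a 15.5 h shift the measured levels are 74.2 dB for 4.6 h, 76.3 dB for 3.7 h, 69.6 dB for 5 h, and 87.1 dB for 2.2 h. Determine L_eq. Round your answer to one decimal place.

79.7 dB

L_eq = 10·log₁₀[(1/T)·Σ tᵢ·10^(Lᵢ/10)] with T = 15.5 h.
Σ tᵢ·10^(Lᵢ/10) = 4.6·10^(74.2/10) + 3.7·10^(76.3/10) + 5·10^(69.6/10) + 2.2·10^(87.1/10) = 1.453e+09.
L_eq = 10·log₁₀(1.453e+09/15.5) = 79.72 dB.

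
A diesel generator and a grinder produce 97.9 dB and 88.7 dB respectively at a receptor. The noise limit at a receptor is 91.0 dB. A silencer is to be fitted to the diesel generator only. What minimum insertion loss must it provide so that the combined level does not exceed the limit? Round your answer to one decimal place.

10.8 dB

The untreated sources together contribute 10^(88.7/10) = 7.413e+08, i.e. 88.70 dB.
The limit corresponds to 10^(91.0/10) = 1.259e+09; subtracting the fixed part leaves 5.176e+08 for the diesel generator, i.e. 87.14 dB.
So the diesel generator must be reduced from 97.9 to 87.14 dB: IL = 10.76 dB.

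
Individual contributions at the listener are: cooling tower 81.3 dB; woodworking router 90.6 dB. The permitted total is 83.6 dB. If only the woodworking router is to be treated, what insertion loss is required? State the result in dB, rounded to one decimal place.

10.9 dB

Everything except the woodworking router sums to 10^(81.3/10) = 1.349e+08 in linear terms, 81.30 dB.
The limit corresponds to 10^(83.6/10) = 2.291e+08; subtracting the fixed part leaves 9.419e+07 for the woodworking router, i.e. 79.74 dB.
Required insertion loss = 90.6 − 79.74 = 10.86 dB.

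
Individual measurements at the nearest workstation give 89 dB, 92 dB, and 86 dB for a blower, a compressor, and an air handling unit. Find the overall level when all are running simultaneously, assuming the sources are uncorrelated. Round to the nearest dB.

For uncorrelated sources the intensities add, so convert each level to linear form, sum, and take 10·log₁₀ of the total.
Σ 10^(L/10) = 10^(89/10) + 10^(92/10) + 10^(86/10) = 2.777e+09.
L_total = 10·log₁₀(2.777e+09) = 94.44 dB.

94 dB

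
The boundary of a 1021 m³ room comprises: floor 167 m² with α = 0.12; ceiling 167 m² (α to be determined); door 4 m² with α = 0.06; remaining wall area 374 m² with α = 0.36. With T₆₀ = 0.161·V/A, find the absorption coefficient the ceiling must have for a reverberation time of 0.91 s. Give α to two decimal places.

A = 0.161·V/T₆₀ = 0.161·1021/0.91 = 180.64 m² sabins.
Absorption from the other surfaces = 167·0.12 + 4·0.06 + 374·0.36 = 154.92 m², so the ceiling must supply 25.72 m² over 167 m².
α = 25.72/167 = 0.154.

0.15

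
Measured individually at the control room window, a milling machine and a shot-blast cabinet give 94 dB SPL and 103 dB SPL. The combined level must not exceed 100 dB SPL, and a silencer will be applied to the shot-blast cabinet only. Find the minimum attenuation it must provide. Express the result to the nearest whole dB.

Everything except the shot-blast cabinet sums to 10^(94/10) = 2.512e+09 in linear terms, 94.00 dB SPL.
The limit corresponds to 10^(100/10) = 1.000e+10; subtracting the fixed part leaves 7.488e+09 for the shot-blast cabinet, i.e. 98.74 dB SPL.
So the shot-blast cabinet must be reduced from 103 to 98.74 dB SPL: IL = 4.26 dB.

4 dB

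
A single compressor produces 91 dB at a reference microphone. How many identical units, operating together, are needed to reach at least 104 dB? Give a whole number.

20

The shortfall is 104 − 91 = 13.0 dB, and N units add 10·log₁₀ N, so need 10·log₁₀ N ≥ 13.0.
N ≥ 10^(13.0/10) = 19.953, so N = 20.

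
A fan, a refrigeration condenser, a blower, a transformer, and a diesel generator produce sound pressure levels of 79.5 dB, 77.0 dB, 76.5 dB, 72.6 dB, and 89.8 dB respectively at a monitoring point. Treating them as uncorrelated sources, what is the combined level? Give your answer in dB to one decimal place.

90.6 dB

For uncorrelated sources the intensities add, so convert each level to linear form, sum, and take 10·log₁₀ of the total.
Σ 10^(L/10) = 10^(79.5/10) + 10^(77.0/10) + 10^(76.5/10) + 10^(72.6/10) + 10^(89.8/10) = 1.157e+09.
L_total = 10·log₁₀(1.157e+09) = 90.63 dB.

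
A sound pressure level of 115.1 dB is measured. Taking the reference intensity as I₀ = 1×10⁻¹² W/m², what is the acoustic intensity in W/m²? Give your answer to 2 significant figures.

I = I₀·10^(L/10) = 10⁻¹² × 10^(115.1/10) = 10^(-0.490).

0.32 W/m²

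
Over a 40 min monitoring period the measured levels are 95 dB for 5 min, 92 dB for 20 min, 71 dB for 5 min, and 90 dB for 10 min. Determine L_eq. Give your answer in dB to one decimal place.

L_eq = 10·log₁₀[(1/T)·Σ tᵢ·10^(Lᵢ/10)] with T = 40 min.
Σ tᵢ·10^(Lᵢ/10) = 5·10^(95/10) + 20·10^(92/10) + 5·10^(71/10) + 10·10^(90/10) = 5.757e+10.
L_eq = 10·log₁₀(5.757e+10/40) = 91.58 dB.

91.6 dB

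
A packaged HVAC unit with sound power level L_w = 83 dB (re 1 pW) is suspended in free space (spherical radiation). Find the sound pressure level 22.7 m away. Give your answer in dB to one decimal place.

The power spreads over a sphere of area 4π·r², so L_p = L_w − 10·log₁₀(4π·r²).
4π·r² = 6475 m², 10·log₁₀ of that is 38.113 dB.
L_p = 83 − 38.113 = 44.89 dB.

44.9 dB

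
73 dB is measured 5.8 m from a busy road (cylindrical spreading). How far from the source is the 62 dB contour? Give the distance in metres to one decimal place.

Line-source spreading drops the level by 10·log₁₀(r₂/r₁); inverting, r₂/r₁ = 10^(ΔL/10).
r₂ = 5.8·10^((73−62)/10) = 5.8·10^(11.0/10) = 73.02 m.

73.0 m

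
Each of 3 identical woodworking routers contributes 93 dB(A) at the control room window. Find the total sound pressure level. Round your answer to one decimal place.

N identical incoherent sources raise the level by 10·log₁₀ N.
L_total = 93 + 10·log₁₀(3) = 93 + 4.771 = 97.77 dB(A).

97.8 dB(A)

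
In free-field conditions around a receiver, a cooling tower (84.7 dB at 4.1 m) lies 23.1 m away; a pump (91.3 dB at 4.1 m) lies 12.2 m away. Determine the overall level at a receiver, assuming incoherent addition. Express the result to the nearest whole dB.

Propagate each source to the receiver with L = L_ref − 20·log₁₀(r/r_ref), then add intensities.
cooling tower: 84.7 − 20·log₁₀(23.1/4.1) = 84.7 − 15.02 = 69.68 dB.
pump: 91.3 − 20·log₁₀(12.2/4.1) = 91.3 − 9.47 = 81.83 dB.
Σ 10^(L/10) = 1.616e+08 → L_total = 10·log₁₀(1.616e+08) = 82.09 dB.

82 dB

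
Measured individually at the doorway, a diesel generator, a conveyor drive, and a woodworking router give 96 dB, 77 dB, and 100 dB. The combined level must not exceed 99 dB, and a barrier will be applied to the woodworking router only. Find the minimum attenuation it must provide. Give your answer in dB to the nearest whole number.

Fixed contribution from the other sources: Σ 10^(L/10) = 10^(96/10) + 10^(77/10) = 4.031e+09 (96.05 dB).
The limit corresponds to 10^(99/10) = 7.943e+09; subtracting the fixed part leaves 3.912e+09 for the woodworking router, i.e. 95.92 dB.
Required insertion loss = 100 − 95.92 = 4.08 dB.

4 dB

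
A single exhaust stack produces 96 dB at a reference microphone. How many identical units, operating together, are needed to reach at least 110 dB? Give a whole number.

26

The shortfall is 110 − 96 = 14.0 dB, and N units add 10·log₁₀ N, so need 10·log₁₀ N ≥ 14.0.
N ≥ 10^(14.0/10) = 25.119, so N = 26.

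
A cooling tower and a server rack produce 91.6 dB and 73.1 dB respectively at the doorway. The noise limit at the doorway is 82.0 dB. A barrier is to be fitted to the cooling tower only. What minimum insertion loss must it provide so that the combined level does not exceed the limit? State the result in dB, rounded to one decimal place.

The untreated sources together contribute 10^(73.1/10) = 2.042e+07, i.e. 73.10 dB.
The limit corresponds to 10^(82.0/10) = 1.585e+08; subtracting the fixed part leaves 1.381e+08 for the cooling tower, i.e. 81.40 dB.
Required insertion loss = 91.6 − 81.40 = 10.20 dB.

10.2 dB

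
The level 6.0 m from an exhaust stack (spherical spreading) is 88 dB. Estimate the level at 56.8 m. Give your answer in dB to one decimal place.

Point-source attenuation: ΔL = 20·log₁₀(r₂/r₁) = 20·log₁₀(56.8/6.0) = 19.524 dB.
L₂ = 88 − 20·log₁₀(56.8/6.0) = 88 − 19.524 = 68.48 dB.

68.5 dB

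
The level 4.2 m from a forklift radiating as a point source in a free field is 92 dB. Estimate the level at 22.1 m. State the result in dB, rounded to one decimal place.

Spherical spreading from a point source gives a 20·log₁₀(r₂/r₁) drop.
L₂ = 92 − 20·log₁₀(22.1/4.2) = 92 − 14.423 = 77.58 dB.

77.6 dB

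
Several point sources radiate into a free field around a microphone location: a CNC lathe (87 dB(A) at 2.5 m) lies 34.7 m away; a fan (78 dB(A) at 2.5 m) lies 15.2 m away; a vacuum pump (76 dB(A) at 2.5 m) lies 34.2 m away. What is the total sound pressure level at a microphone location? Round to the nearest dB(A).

67 dB(A)

First find each source's level at the receiver (point-source: −20·log₁₀(r/r_ref)), then combine on an intensity basis.
CNC lathe: 87 − 20·log₁₀(34.7/2.5) = 87 − 22.85 = 64.15 dB(A).
fan: 78 − 20·log₁₀(15.2/2.5) = 78 − 15.68 = 62.32 dB(A).
vacuum pump: 76 − 20·log₁₀(34.2/2.5) = 76 − 22.72 = 53.28 dB(A).
Σ 10^(L/10) = 4.521e+06 → L_total = 10·log₁₀(4.521e+06) = 66.55 dB(A).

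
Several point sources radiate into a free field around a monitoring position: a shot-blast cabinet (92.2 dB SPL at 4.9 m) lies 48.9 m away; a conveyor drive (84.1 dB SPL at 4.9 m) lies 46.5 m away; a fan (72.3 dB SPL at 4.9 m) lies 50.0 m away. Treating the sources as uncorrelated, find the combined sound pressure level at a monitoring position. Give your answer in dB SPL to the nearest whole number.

Propagate each source to the receiver with L = L_ref − 20·log₁₀(r/r_ref), then add intensities.
shot-blast cabinet: 92.2 − 20·log₁₀(48.9/4.9) = 92.2 − 19.98 = 72.22 dB SPL.
conveyor drive: 84.1 − 20·log₁₀(46.5/4.9) = 84.1 − 19.55 = 64.55 dB SPL.
fan: 72.3 − 20·log₁₀(50.0/4.9) = 72.3 − 20.18 = 52.12 dB SPL.
Σ 10^(L/10) = 1.968e+07 → L_total = 10·log₁₀(1.968e+07) = 72.94 dB SPL.

73 dB SPL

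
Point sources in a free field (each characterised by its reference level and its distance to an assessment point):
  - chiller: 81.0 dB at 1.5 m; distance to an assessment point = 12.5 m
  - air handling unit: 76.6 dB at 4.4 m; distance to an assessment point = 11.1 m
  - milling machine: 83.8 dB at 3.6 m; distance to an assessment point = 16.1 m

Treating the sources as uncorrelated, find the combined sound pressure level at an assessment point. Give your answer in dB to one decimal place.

73.2 dB

Propagate each source to the receiver with L = L_ref − 20·log₁₀(r/r_ref), then add intensities.
chiller: 81.0 − 20·log₁₀(12.5/1.5) = 81.0 − 18.42 = 62.58 dB.
air handling unit: 76.6 − 20·log₁₀(11.1/4.4) = 76.6 − 8.04 = 68.56 dB.
milling machine: 83.8 − 20·log₁₀(16.1/3.6) = 83.8 − 13.01 = 70.79 dB.
Σ 10^(L/10) = 2.099e+07 → L_total = 10·log₁₀(2.099e+07) = 73.22 dB.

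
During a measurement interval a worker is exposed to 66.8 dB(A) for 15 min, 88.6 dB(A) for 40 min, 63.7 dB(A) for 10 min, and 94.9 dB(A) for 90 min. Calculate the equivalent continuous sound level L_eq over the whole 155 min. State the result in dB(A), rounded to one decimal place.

93.0 dB(A)

Weight each interval's intensity by its duration and average over T = 155 min:
Σ tᵢ·10^(Lᵢ/10) = 15·10^(66.8/10) + 40·10^(88.6/10) + 10·10^(63.7/10) + 90·10^(94.9/10) = 3.072e+11.
L_eq = 10·log₁₀(3.072e+11/155) = 92.97 dB(A).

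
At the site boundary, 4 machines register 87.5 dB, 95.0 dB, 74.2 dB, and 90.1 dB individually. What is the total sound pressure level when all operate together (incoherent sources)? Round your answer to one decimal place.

96.8 dB

For uncorrelated sources the intensities add, so convert each level to linear form, sum, and take 10·log₁₀ of the total.
Σ 10^(L/10) = 10^(87.5/10) + 10^(95.0/10) + 10^(74.2/10) + 10^(90.1/10) = 4.774e+09.
L_total = 10·log₁₀(4.774e+09) = 96.79 dB.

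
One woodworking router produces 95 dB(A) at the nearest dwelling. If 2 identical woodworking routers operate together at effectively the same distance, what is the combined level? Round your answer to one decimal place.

L_total = L₁ + 10·log₁₀ N for N identical incoherent sources.
L_total = 95 + 10·log₁₀(2) = 95 + 3.010 = 98.01 dB(A).

98.0 dB(A)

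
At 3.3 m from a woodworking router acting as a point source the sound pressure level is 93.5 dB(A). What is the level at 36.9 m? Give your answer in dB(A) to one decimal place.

For a point source, L₂ = L₁ − 20·log₁₀(r₂/r₁).
L₂ = 93.5 − 20·log₁₀(36.9/3.3) = 93.5 − 20.970 = 72.53 dB(A).

72.5 dB(A)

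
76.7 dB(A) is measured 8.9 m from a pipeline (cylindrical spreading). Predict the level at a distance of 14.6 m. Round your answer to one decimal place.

Cylindrical spreading from a line source gives a 10·log₁₀(r₂/r₁) drop.
L₂ = 76.7 − 10·log₁₀(14.6/8.9) = 76.7 − 2.150 = 74.55 dB(A).

74.6 dB(A)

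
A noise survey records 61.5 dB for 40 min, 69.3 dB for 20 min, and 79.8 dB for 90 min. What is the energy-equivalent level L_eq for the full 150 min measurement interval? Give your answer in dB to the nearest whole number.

Weight each interval's intensity by its duration and average over T = 150 min:
Σ tᵢ·10^(Lᵢ/10) = 40·10^(61.5/10) + 20·10^(69.3/10) + 90·10^(79.8/10) = 8.822e+09.
L_eq = 10·log₁₀(8.822e+09/150) = 77.69 dB.

78 dB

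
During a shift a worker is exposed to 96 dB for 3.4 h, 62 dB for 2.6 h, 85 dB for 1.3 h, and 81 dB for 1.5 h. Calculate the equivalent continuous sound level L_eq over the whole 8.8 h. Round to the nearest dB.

L_eq = 10·log₁₀[(1/T)·Σ tᵢ·10^(Lᵢ/10)] with T = 8.8 h.
Σ tᵢ·10^(Lᵢ/10) = 3.4·10^(96/10) + 2.6·10^(62/10) + 1.3·10^(85/10) + 1.5·10^(81/10) = 1.414e+10.
L_eq = 10·log₁₀(1.414e+10/8.8) = 92.06 dB.

92 dB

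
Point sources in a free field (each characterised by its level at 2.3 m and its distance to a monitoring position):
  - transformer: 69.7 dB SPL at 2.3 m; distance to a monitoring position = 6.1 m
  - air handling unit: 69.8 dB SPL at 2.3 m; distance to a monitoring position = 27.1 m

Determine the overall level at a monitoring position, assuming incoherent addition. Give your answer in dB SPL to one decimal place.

Apply inverse-square spreading to bring every level to the receiver, then sum 10^(L/10).
transformer: 69.7 − 20·log₁₀(6.1/2.3) = 69.7 − 8.47 = 61.23 dB SPL.
air handling unit: 69.8 − 20·log₁₀(27.1/2.3) = 69.8 − 21.42 = 48.38 dB SPL.
Σ 10^(L/10) = 1.396e+06 → L_total = 10·log₁₀(1.396e+06) = 61.45 dB SPL.

61.4 dB SPL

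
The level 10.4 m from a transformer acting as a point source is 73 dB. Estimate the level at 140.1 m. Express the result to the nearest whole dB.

50 dB

Spherical spreading from a point source gives a 20·log₁₀(r₂/r₁) drop.
L₂ = 73 − 20·log₁₀(140.1/10.4) = 73 − 22.588 = 50.41 dB.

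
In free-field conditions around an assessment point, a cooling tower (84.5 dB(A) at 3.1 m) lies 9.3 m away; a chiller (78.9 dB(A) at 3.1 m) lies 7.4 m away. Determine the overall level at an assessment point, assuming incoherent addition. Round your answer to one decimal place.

First find each source's level at the receiver (point-source: −20·log₁₀(r/r_ref)), then combine on an intensity basis.
cooling tower: 84.5 − 20·log₁₀(9.3/3.1) = 84.5 − 9.54 = 74.96 dB(A).
chiller: 78.9 − 20·log₁₀(7.4/3.1) = 78.9 − 7.56 = 71.34 dB(A).
Σ 10^(L/10) = 4.494e+07 → L_total = 10·log₁₀(4.494e+07) = 76.53 dB(A).

76.5 dB(A)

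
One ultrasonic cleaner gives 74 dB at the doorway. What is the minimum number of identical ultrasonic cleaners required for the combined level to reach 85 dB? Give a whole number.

N identical sources give L₁ + 10·log₁₀ N, so require 10·log₁₀ N ≥ 85 − 74 = 11.0 dB.
N ≥ 10^(11.0/10) = 12.589, so N = 13.

13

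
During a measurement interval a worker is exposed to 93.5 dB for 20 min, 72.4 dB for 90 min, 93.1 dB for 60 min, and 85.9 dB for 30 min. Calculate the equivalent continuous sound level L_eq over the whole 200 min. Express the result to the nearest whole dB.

90 dB

L_eq = 10·log₁₀[(1/T)·Σ tᵢ·10^(Lᵢ/10)] with T = 200 min.
Σ tᵢ·10^(Lᵢ/10) = 20·10^(93.5/10) + 90·10^(72.4/10) + 60·10^(93.1/10) + 30·10^(85.9/10) = 1.805e+11.
L_eq = 10·log₁₀(1.805e+11/200) = 89.55 dB.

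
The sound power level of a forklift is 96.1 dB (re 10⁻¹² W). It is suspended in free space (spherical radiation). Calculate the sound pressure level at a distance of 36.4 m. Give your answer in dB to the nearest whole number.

54 dB

The power spreads over a sphere of area 4π·r², so L_p = L_w − 10·log₁₀(4π·r²).
4π·r² = 1.665e+04 m², 10·log₁₀ of that is 42.214 dB.
L_p = 96.1 − 42.214 = 53.89 dB.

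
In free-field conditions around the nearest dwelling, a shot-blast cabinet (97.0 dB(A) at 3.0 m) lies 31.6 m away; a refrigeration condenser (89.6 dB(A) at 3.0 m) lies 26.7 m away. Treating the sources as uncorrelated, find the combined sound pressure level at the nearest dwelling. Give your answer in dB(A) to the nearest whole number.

78 dB(A)

Apply inverse-square spreading to bring every level to the receiver, then sum 10^(L/10).
shot-blast cabinet: 97.0 − 20·log₁₀(31.6/3.0) = 97.0 − 20.45 = 76.55 dB(A).
refrigeration condenser: 89.6 − 20·log₁₀(26.7/3.0) = 89.6 − 18.99 = 70.61 dB(A).
Σ 10^(L/10) = 5.669e+07 → L_total = 10·log₁₀(5.669e+07) = 77.53 dB(A).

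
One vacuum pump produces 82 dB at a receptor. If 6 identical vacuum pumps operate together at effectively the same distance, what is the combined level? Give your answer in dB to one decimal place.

89.8 dB

L_total = L₁ + 10·log₁₀ N for N identical incoherent sources.
L_total = 82 + 10·log₁₀(6) = 82 + 7.782 = 89.78 dB.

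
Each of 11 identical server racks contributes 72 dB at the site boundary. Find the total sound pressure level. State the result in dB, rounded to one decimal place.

L_total = L₁ + 10·log₁₀ N for N identical incoherent sources.
L_total = 72 + 10·log₁₀(11) = 72 + 10.414 = 82.41 dB.

82.4 dB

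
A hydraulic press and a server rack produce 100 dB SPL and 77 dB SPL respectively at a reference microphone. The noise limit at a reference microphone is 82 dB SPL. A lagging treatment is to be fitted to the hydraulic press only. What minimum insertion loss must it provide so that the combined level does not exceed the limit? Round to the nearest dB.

20 dB

The untreated sources together contribute 10^(77/10) = 5.012e+07, i.e. 77.00 dB SPL.
The limit corresponds to 10^(82/10) = 1.585e+08; subtracting the fixed part leaves 1.084e+08 for the hydraulic press, i.e. 80.35 dB SPL.
So the hydraulic press must be reduced from 100 to 80.35 dB SPL: IL = 19.65 dB.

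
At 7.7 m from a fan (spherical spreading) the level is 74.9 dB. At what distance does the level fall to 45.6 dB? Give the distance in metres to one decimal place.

Point-source spreading drops the level by 20·log₁₀(r₂/r₁); inverting, r₂/r₁ = 10^(ΔL/20).
r₂ = 7.7·10^((74.9−45.6)/20) = 7.7·10^(29.3/20) = 224.64 m.

224.6 m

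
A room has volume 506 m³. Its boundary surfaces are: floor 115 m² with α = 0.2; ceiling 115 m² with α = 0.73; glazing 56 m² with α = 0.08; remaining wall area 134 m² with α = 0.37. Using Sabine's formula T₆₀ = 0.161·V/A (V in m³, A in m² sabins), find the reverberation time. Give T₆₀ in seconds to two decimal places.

0.51 s

A = Σ Sᵢαᵢ = 115·0.2 + 115·0.73 + 56·0.08 + 134·0.37 = 161.01 m².
T₆₀ = 0.161 × 506 / 161.01 = 0.506 s.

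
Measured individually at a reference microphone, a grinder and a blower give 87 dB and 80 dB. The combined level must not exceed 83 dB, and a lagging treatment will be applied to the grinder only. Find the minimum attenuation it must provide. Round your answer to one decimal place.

Fixed contribution from the other source: Σ 10^(L/10) = 10^(80/10) = 1.000e+08 (80.00 dB).
To meet 83 dB overall, the treated grinder may contribute at most 10^(83/10) − 1.000e+08 = 9.953e+07, i.e. 79.98 dB.
So the grinder must be reduced from 87 to 79.98 dB: IL = 7.02 dB.

7.0 dB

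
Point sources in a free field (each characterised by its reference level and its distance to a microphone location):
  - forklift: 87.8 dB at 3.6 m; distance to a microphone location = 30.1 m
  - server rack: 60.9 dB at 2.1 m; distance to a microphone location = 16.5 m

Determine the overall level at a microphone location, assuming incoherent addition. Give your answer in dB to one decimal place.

69.4 dB

First find each source's level at the receiver (point-source: −20·log₁₀(r/r_ref)), then combine on an intensity basis.
forklift: 87.8 − 20·log₁₀(30.1/3.6) = 87.8 − 18.45 = 69.35 dB.
server rack: 60.9 − 20·log₁₀(16.5/2.1) = 60.9 − 17.91 = 42.99 dB.
Σ 10^(L/10) = 8.639e+06 → L_total = 10·log₁₀(8.639e+06) = 69.36 dB.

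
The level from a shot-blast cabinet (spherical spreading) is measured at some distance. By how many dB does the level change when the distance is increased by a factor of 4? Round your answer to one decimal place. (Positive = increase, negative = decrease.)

With spherical spreading the level changes by −20·log₁₀(r₂/r₁).
ΔL = −20·log₁₀(4) = -12.04 dB.

-12.0 dB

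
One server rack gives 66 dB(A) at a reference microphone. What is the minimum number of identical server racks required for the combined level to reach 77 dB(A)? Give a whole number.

13

N identical sources give L₁ + 10·log₁₀ N, so require 10·log₁₀ N ≥ 77 − 66 = 11.0 dB.
N ≥ 10^(11.0/10) = 12.589, so N = 13.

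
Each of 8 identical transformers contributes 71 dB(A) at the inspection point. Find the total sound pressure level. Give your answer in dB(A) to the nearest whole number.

80 dB(A)

With 8 equal, uncorrelated contributions the intensity is 8× that of one unit, giving a rise of 10·log₁₀ 8.
L_total = 71 + 10·log₁₀(8) = 71 + 9.031 = 80.03 dB(A).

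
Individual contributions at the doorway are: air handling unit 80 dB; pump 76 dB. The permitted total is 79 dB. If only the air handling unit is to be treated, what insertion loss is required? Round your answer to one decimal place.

Everything except the air handling unit sums to 10^(76/10) = 3.981e+07 in linear terms, 76.00 dB.
To meet 79 dB overall, the treated air handling unit may contribute at most 10^(79/10) − 3.981e+07 = 3.962e+07, i.e. 75.98 dB.
Required insertion loss = 80 − 75.98 = 4.02 dB.

4.0 dB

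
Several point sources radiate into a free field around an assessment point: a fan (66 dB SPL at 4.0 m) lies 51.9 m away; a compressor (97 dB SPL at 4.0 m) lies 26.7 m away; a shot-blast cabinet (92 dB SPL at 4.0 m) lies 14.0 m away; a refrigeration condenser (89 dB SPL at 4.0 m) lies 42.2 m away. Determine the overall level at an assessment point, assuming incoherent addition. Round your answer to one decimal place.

84.0 dB SPL

Propagate each source to the receiver with L = L_ref − 20·log₁₀(r/r_ref), then add intensities.
fan: 66 − 20·log₁₀(51.9/4.0) = 66 − 22.26 = 43.74 dB SPL.
compressor: 97 − 20·log₁₀(26.7/4.0) = 97 − 16.49 = 80.51 dB SPL.
shot-blast cabinet: 92 − 20·log₁₀(14.0/4.0) = 92 − 10.88 = 81.12 dB SPL.
refrigeration condenser: 89 − 20·log₁₀(42.2/4.0) = 89 − 20.47 = 68.53 dB SPL.
Σ 10^(L/10) = 2.490e+08 → L_total = 10·log₁₀(2.490e+08) = 83.96 dB SPL.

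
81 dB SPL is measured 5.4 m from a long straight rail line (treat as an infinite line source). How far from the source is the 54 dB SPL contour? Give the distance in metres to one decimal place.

2706.4 m

Line-source spreading drops the level by 10·log₁₀(r₂/r₁); inverting, r₂/r₁ = 10^(ΔL/10).
r₂ = 5.4·10^((81−54)/10) = 5.4·10^(27.0/10) = 2706.41 m.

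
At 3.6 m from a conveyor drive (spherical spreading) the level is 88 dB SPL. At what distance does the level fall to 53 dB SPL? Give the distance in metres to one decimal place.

The 35.0 dB drop corresponds to a distance ratio of 10^(35.0/20) for a point source.
r₂ = 3.6·10^((88−53)/20) = 3.6·10^(35.0/20) = 202.44 m.

202.4 m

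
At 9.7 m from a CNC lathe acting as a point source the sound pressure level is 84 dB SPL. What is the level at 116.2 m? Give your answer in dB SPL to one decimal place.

Point-source attenuation: ΔL = 20·log₁₀(r₂/r₁) = 20·log₁₀(116.2/9.7) = 21.569 dB.
L₂ = 84 − 20·log₁₀(116.2/9.7) = 84 − 21.569 = 62.43 dB SPL.

62.4 dB SPL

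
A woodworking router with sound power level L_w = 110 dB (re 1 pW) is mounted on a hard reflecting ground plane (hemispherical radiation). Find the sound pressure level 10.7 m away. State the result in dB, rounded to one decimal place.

81.4 dB

L_p = L_w − 10·log₁₀(2π·r²) with r = 10.7 m.
2π·r² = 719.4 m², 10·log₁₀ of that is 28.569 dB.
L_p = 110 − 28.569 = 81.43 dB.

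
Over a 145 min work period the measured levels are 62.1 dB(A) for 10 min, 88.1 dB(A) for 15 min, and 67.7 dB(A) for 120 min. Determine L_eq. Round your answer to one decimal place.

78.6 dB(A)

The energy average is taken in the linear domain: L_eq = 10·log₁₀[(Σ tᵢ·10^(Lᵢ/10))/T], T = 145 min.
Σ tᵢ·10^(Lᵢ/10) = 10·10^(62.1/10) + 15·10^(88.1/10) + 120·10^(67.7/10) = 1.041e+10.
L_eq = 10·log₁₀(1.041e+10/145) = 78.56 dB(A).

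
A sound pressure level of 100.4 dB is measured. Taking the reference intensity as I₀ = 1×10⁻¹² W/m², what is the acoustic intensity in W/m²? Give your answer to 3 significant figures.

L = 10·log₁₀(I/I₀) ⇒ I = I₀·10^(L/10) = 10⁻¹² × 10^10.04.

0.0110 W/m²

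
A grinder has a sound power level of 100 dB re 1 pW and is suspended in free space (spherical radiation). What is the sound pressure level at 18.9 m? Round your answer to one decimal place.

Free-field spherical radiation: L_p = L_w − 10·log₁₀(4π·r²), r = 18.9 m.
4π·r² = 4489 m², 10·log₁₀ of that is 36.521 dB.
L_p = 100 − 36.521 = 63.48 dB.

63.5 dB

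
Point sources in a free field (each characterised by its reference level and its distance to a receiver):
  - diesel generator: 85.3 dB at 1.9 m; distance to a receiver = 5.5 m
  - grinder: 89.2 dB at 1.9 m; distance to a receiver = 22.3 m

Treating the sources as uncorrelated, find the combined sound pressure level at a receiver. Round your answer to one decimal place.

Propagate each source to the receiver with L = L_ref − 20·log₁₀(r/r_ref), then add intensities.
diesel generator: 85.3 − 20·log₁₀(5.5/1.9) = 85.3 − 9.23 = 76.07 dB.
grinder: 89.2 − 20·log₁₀(22.3/1.9) = 89.2 − 21.39 = 67.81 dB.
Σ 10^(L/10) = 4.648e+07 → L_total = 10·log₁₀(4.648e+07) = 76.67 dB.

76.7 dB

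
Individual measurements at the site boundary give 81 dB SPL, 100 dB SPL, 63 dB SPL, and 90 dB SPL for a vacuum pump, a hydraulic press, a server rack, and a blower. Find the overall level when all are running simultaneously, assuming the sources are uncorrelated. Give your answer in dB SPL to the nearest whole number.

Incoherent sources combine by intensity addition: L_total = 10·log₁₀(Σ 10^(L_i/10)).
Σ 10^(L/10) = 10^(81/10) + 10^(100/10) + 10^(63/10) + 10^(90/10) = 1.113e+10.
L_total = 10·log₁₀(1.113e+10) = 100.46 dB SPL.

100 dB SPL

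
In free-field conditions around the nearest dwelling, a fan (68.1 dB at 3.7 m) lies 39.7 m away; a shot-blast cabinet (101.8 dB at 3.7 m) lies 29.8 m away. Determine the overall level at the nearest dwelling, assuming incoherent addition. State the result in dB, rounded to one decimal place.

83.7 dB

Apply inverse-square spreading to bring every level to the receiver, then sum 10^(L/10).
fan: 68.1 − 20·log₁₀(39.7/3.7) = 68.1 − 20.61 = 47.49 dB.
shot-blast cabinet: 101.8 − 20·log₁₀(29.8/3.7) = 101.8 − 18.12 = 83.68 dB.
Σ 10^(L/10) = 2.334e+08 → L_total = 10·log₁₀(2.334e+08) = 83.68 dB.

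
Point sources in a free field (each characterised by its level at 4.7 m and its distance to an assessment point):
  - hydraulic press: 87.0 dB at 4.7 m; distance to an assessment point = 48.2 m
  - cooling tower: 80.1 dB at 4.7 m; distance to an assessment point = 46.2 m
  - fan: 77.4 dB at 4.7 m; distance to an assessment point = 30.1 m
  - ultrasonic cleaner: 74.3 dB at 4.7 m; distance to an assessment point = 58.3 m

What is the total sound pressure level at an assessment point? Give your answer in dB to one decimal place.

Propagate each source to the receiver with L = L_ref − 20·log₁₀(r/r_ref), then add intensities.
hydraulic press: 87.0 − 20·log₁₀(48.2/4.7) = 87.0 − 20.22 = 66.78 dB.
cooling tower: 80.1 − 20·log₁₀(46.2/4.7) = 80.1 − 19.85 = 60.25 dB.
fan: 77.4 − 20·log₁₀(30.1/4.7) = 77.4 − 16.13 = 61.27 dB.
ultrasonic cleaner: 74.3 − 20·log₁₀(58.3/4.7) = 74.3 − 21.87 = 52.43 dB.
Σ 10^(L/10) = 7.339e+06 → L_total = 10·log₁₀(7.339e+06) = 68.66 dB.

68.7 dB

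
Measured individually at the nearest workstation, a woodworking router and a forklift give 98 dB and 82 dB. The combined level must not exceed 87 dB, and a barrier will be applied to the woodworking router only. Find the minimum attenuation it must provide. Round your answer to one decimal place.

12.7 dB

Everything except the woodworking router sums to 10^(82/10) = 1.585e+08 in linear terms, 82.00 dB.
To meet 87 dB overall, the treated woodworking router may contribute at most 10^(87/10) − 1.585e+08 = 3.427e+08, i.e. 85.35 dB.
So the woodworking router must be reduced from 98 to 85.35 dB: IL = 12.65 dB.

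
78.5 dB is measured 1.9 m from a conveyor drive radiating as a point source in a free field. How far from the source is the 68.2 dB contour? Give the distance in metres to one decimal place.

6.2 m

The 10.3 dB drop corresponds to a distance ratio of 10^(10.3/20) for a point source.
r₂ = 1.9·10^((78.5−68.2)/20) = 1.9·10^(10.3/20) = 6.22 m.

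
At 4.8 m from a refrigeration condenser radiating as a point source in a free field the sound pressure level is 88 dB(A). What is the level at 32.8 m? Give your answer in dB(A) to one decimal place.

71.3 dB(A)

For a point source, L₂ = L₁ − 20·log₁₀(r₂/r₁).
L₂ = 88 − 20·log₁₀(32.8/4.8) = 88 − 16.693 = 71.31 dB(A).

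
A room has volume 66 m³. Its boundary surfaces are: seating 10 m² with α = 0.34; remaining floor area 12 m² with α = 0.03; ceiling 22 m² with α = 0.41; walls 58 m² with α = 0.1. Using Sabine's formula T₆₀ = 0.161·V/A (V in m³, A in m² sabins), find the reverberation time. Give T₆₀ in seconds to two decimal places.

Summing Sᵢαᵢ: 10·0.34 + 12·0.03 + 22·0.41 + 58·0.1 = 18.58 m².
T₆₀ = 0.161·V/A = 0.161·66/18.58 = 0.572 s.

0.57 s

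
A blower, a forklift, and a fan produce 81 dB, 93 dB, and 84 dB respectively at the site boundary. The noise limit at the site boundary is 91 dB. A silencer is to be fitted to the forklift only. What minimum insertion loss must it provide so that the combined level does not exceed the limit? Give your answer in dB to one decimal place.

Fixed contribution from the other sources: Σ 10^(L/10) = 10^(81/10) + 10^(84/10) = 3.771e+08 (85.76 dB).
The limit corresponds to 10^(91/10) = 1.259e+09; subtracting the fixed part leaves 8.818e+08 for the forklift, i.e. 89.45 dB.
So the forklift must be reduced from 93 to 89.45 dB: IL = 3.55 dB.

3.5 dB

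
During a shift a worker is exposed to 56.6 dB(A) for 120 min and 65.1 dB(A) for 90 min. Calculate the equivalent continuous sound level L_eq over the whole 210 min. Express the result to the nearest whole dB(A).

Weight each interval's intensity by its duration and average over T = 210 min:
Σ tᵢ·10^(Lᵢ/10) = 120·10^(56.6/10) + 90·10^(65.1/10) = 3.461e+08.
L_eq = 10·log₁₀(3.461e+08/210) = 62.17 dB(A).

62 dB(A)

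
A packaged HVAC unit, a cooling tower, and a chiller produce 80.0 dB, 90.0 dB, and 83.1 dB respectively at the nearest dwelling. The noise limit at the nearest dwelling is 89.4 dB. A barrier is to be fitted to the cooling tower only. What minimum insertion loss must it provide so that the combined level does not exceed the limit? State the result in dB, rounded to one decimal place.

Fixed contribution from the other sources: Σ 10^(L/10) = 10^(80.0/10) + 10^(83.1/10) = 3.042e+08 (84.83 dB).
To meet 89.4 dB overall, the treated cooling tower may contribute at most 10^(89.4/10) − 3.042e+08 = 5.668e+08, i.e. 87.53 dB.
Required insertion loss = 90.0 − 87.53 = 2.47 dB.

2.5 dB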